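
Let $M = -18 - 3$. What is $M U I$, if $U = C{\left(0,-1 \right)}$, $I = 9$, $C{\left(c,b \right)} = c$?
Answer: $0$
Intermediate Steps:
$M = -21$
$U = 0$
$M U I = \left(-21\right) 0 \cdot 9 = 0 \cdot 9 = 0$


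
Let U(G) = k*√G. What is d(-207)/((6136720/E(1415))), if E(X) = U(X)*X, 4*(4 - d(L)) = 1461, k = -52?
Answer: 5316155*√1415/1227344 ≈ 162.93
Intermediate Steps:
U(G) = -52*√G
d(L) = -1445/4 (d(L) = 4 - ¼*1461 = 4 - 1461/4 = -1445/4)
E(X) = -52*X^(3/2) (E(X) = (-52*√X)*X = -52*X^(3/2))
d(-207)/((6136720/E(1415))) = -1445*(-3679*√1415/306836)/4 = -(-5316155)*√1415/1227344 = 5316155*√1415/1227344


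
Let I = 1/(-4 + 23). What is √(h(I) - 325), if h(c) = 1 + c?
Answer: I*√116945/19 ≈ 17.999*I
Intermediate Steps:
I = 1/19 ≈ 0.052632
√(h(I) - 325) = √((1 + 1/19) - 325) = √(20/19 - 325) = √(-6155/19) = I*√116945/19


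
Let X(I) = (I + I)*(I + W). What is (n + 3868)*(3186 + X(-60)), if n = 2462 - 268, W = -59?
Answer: 105878892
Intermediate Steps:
X(I) = 2*I*(-59 + I) (X(I) = (I + I)*(I - 59) = (2*I)*(-59 + I) = 2*I*(-59 + I))
n = 2194
(n + 3868)*(3186 + X(-60)) = (2194 + 3868)*(3186 + 2*(-60)*(-59 - 60)) = 6062*(3186 + 2*(-60)*(-119)) = 6062*(3186 + 14280) = 6062*17466 = 105878892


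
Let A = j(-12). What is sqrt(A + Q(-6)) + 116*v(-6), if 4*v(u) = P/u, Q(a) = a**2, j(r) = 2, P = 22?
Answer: -319/3 + sqrt(38) ≈ -100.17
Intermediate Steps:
v(u) = 11/(2*u) (v(u) = (22/u)/4 = 11/(2*u))
A = 2
sqrt(A + Q(-6)) + 116*v(-6) = sqrt(2 + (-6)**2) + 116*((11/2)/(-6)) = sqrt(2 + 36) + 116*((11/2)*(-1/6)) = sqrt(38) + 116*(-11/12) = sqrt(38) - 319/3 = -319/3 + sqrt(38)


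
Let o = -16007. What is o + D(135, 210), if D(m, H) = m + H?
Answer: -15662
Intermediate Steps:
D(m, H) = H + m
o + D(135, 210) = -16007 + (210 + 135) = -16007 + 345 = -15662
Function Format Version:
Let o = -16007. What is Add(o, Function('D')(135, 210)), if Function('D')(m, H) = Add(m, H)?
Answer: -15662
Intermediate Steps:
Function('D')(m, H) = Add(H, m)
Add(o, Function('D')(135, 210)) = Add(-16007, Add(210, 135)) = Add(-16007, 345) = -15662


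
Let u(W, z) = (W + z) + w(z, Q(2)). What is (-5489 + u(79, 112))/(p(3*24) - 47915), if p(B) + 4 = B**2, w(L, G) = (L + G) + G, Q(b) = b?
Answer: 5182/42735 ≈ 0.12126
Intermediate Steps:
w(L, G) = L + 2*G (w(L, G) = (G + L) + G = L + 2*G)
u(W, z) = 4 + W + 2*z (u(W, z) = (W + z) + (z + 2*2) = (W + z) + (z + 4) = (W + z) + (4 + z) = 4 + W + 2*z)
p(B) = -4 + B**2
(-5489 + u(79, 112))/(p(3*24) - 47915) = (-5489 + (4 + 79 + 2*112))/((-4 + (3*24)**2) - 47915) = (-5489 + (4 + 79 + 224))/((-4 + 72**2) - 47915) = (-5489 + 307)/((-4 + 5184) - 47915) = -5182/(5180 - 47915) = -5182/(-42735) = -5182*(-1/42735) = 5182/42735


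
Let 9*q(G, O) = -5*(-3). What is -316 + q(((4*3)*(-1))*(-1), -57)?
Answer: -943/3 ≈ -314.33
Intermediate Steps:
q(G, O) = 5/3 (q(G, O) = (-5*(-3))/9 = (⅑)*15 = 5/3)
-316 + q(((4*3)*(-1))*(-1), -57) = -316 + 5/3 = -943/3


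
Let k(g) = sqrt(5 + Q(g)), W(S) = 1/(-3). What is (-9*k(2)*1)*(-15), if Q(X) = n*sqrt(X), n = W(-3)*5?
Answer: 45*sqrt(45 - 15*sqrt(2)) ≈ 219.47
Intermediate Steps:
W(S) = -1/3
n = -5/3 (n = -1/3*5 = -5/3 ≈ -1.6667)
Q(X) = -5*sqrt(X)/3
k(g) = sqrt(5 - 5*sqrt(g)/3)
(-9*k(2)*1)*(-15) = (-3*sqrt(45 - 15*sqrt(2))*1)*(-15) = -3*sqrt(45 - 15*sqrt(2))*(-15) = 45*sqrt(45 - 15*sqrt(2))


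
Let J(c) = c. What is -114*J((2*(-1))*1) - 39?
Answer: 189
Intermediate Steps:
-114*J((2*(-1))*1) - 39 = -114*2*(-1) - 39 = -(-228) - 39 = -114*(-2) - 39 = 228 - 39 = 189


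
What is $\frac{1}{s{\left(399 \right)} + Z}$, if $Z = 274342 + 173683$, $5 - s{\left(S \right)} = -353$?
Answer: $\frac{1}{448383} \approx 2.2302 \cdot 10^{-6}$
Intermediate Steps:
$s{\left(S \right)} = 358$ ($s{\left(S \right)} = 5 - -353 = 5 + 353 = 358$)
$Z = 448025$
$\frac{1}{s{\left(399 \right)} + Z} = \frac{1}{358 + 448025} = \frac{1}{448383}$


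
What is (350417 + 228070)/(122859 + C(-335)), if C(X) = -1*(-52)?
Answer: 578487/122911 ≈ 4.7066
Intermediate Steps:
C(X) = 52
(350417 + 228070)/(122859 + C(-335)) = (350417 + 228070)/(122859 + 52) = 578487/122911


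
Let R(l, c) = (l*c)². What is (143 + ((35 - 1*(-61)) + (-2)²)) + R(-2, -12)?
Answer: 819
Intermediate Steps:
R(l, c) = c²*l² (R(l, c) = (c*l)² = c²*l²)
(143 + ((35 - 1*(-61)) + (-2)²)) + R(-2, -12) = (143 + ((35 - 1*(-61)) + (-2)²)) + (-12)²*(-2)² = (143 + ((35 + 61) + 4)) + 144*4 = (143 + (96 + 4)) + 576 = (143 + 100) + 576 = 243 + 576 = 819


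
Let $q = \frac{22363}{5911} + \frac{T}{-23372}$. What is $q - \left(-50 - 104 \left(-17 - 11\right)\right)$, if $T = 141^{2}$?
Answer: $- \frac{394985563459}{138151892} \approx -2859.1$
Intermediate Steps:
$T = 19881$
$q = \frac{405151445}{138151892}$ ($q = \frac{22363}{5911} + \frac{19881}{-23372} = 22363 \cdot \frac{1}{5911} + 19881 \left(- \frac{1}{23372}\right) = \frac{22363}{5911} - \frac{19881}{23372} = \frac{405151445}{138151892} \approx 2.9327$)
$q - \left(-50 - 104 \left(-17 - 11\right)\right) = \frac{405151445}{138151892} - \left(-50 - 104 \left(-17 - 11\right)\right) = \frac{405151445}{138151892} - \left(-50 - -2912\right) = \frac{405151445}{138151892} - \left(-50 + 2912\right) = \frac{405151445}{138151892} - 2862 = - \frac{394985563459}{138151892}$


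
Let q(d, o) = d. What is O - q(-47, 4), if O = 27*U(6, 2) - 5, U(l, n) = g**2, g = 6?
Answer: 1014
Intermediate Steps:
U(l, n) = 36 (U(l, n) = 6**2 = 36)
O = 967 (O = 27*36 - 5 = 972 - 5 = 967)
O - q(-47, 4) = 967 - 1*(-47) = 967 + 47 = 1014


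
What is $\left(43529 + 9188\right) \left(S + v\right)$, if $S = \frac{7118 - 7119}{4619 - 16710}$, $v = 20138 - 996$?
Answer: $\frac{12201134722791}{12091} \approx 1.0091 \cdot 10^{9}$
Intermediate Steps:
$v = 19142$
$S = \frac{1}{12091}$ ($S = - \frac{1}{-12091} = \left(-1\right) \left(- \frac{1}{12091}\right) = \frac{1}{12091} \approx 8.2706 \cdot 10^{-5}$)
$\left(43529 + 9188\right) \left(S + v\right) = \left(43529 + 9188\right) \left(\frac{1}{12091} + 19142\right) = 52717 \cdot \frac{231445923}{12091} = \frac{12201134722791}{12091}$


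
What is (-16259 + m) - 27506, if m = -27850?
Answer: -71615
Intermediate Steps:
(-16259 + m) - 27506 = (-16259 - 27850) - 27506 = -44109 - 27506 = -71615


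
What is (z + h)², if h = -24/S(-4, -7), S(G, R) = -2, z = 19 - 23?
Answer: 64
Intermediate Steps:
z = -4
h = 12 (h = -24/(-2) = -24*(-½) = 12)
(z + h)² = (-4 + 12)² = 8² = 64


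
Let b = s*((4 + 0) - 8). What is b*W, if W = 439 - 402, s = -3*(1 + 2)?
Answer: 1332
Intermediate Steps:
s = -9 (s = -3*3 = -9)
W = 37
b = 36 (b = -9*((4 + 0) - 8) = -9*(4 - 8) = -9*(-4) = 36)
b*W = 36*37 = 1332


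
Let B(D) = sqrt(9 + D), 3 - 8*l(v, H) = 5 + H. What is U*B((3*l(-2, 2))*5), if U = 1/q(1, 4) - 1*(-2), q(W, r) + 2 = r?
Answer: 5*sqrt(6)/4 ≈ 3.0619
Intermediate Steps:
l(v, H) = -1/4 - H/8 (l(v, H) = 3/8 - (5 + H)/8 = 3/8 + (-5/8 - H/8) = -1/4 - H/8)
q(W, r) = -2 + r
U = 5/2 (U = 1/(-2 + 4) - 1*(-2) = 1/2 + 2 = 5/2 ≈ 2.5000)
U*B((3*l(-2, 2))*5) = 5*sqrt(9 + (3*(-1/4 - 1/8*2))*5)/2 = 5*sqrt(9 + (3*(-1/4 - 1/4))*5)/2 = 5*sqrt(9 + (3*(-1/2))*5)/2 = 5*sqrt(9 - 3/2*5)/2 = 5*sqrt(9 - 15/2)/2 = 5*sqrt(3/2)/2 = 5*(sqrt(6)/2)/2 = 5*sqrt(6)/4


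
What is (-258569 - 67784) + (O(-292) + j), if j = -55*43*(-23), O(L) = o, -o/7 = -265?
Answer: -270103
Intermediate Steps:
o = 1855 (o = -7*(-265) = 1855)
O(L) = 1855
j = 54395 (j = -2365*(-23) = 54395)
(-258569 - 67784) + (O(-292) + j) = (-258569 - 67784) + (1855 + 54395) = -326353 + 56250 = -270103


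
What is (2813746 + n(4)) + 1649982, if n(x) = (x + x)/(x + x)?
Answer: 4463729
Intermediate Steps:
n(x) = 1 (n(x) = (2*x)/((2*x)) = (2*x)*(1/(2*x)) = 1)
(2813746 + n(4)) + 1649982 = (2813746 + 1) + 1649982 = 2813747 + 1649982 = 4463729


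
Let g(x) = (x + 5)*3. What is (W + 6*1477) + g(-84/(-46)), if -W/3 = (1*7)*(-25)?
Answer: 216372/23 ≈ 9407.5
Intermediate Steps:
g(x) = 15 + 3*x (g(x) = (5 + x)*3 = 15 + 3*x)
W = 525 (W = -3*1*7*(-25) = -21*(-25) = -3*(-175) = 525)
(W + 6*1477) + g(-84/(-46)) = (525 + 6*1477) + (15 + 3*(-84/(-46))) = (525 + 8862) + (15 + 3*(-84*(-1/46))) = 9387 + (15 + 3*(42/23)) = 9387 + (15 + 126/23) = 9387 + 471/23 = 216372/23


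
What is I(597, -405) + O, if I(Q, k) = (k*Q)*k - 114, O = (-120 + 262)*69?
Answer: 97932609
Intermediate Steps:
O = 9798 (O = 142*69 = 9798)
I(Q, k) = -114 + Q*k**2 (I(Q, k) = (Q*k)*k - 114 = Q*k**2 - 114 = -114 + Q*k**2)
I(597, -405) + O = (-114 + 597*(-405)**2) + 9798 = (-114 + 597*164025) + 9798 = (-114 + 97922925) + 9798 = 97922811 + 9798 = 97932609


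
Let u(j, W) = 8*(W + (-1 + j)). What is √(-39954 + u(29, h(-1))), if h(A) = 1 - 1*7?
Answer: I*√39778 ≈ 199.44*I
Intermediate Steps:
h(A) = -6 (h(A) = 1 - 7 = -6)
u(j, W) = -8 + 8*W + 8*j (u(j, W) = 8*(-1 + W + j) = -8 + 8*W + 8*j)
√(-39954 + u(29, h(-1))) = √(-39954 + (-8 + 8*(-6) + 8*29)) = √(-39954 + (-8 - 48 + 232)) = √(-39954 + 176) = √(-39778) = I*√39778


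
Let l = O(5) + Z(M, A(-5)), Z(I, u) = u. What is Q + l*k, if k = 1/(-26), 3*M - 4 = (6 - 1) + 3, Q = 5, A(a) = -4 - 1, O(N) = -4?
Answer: 139/26 ≈ 5.3462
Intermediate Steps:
A(a) = -5
M = 4 (M = 4/3 + ((6 - 1) + 3)/3 = 4/3 + (5 + 3)/3 = 4/3 + (⅓)*8 = 4/3 + 8/3 = 4)
l = -9 (l = -4 - 5 = -9)
k = -1/26 ≈ -0.038462
Q + l*k = 5 - 9*(-1/26) = 5 + 9/26 = 139/26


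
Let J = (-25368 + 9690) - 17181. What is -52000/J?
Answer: 52000/32859 ≈ 1.5825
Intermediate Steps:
J = -32859 (J = -15678 - 17181 = -32859)
-52000/J = -52000/(-32859) = -52000*(-1/32859) = 52000/32859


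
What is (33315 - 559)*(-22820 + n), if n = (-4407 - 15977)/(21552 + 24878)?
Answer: -17353358771952/23215 ≈ -7.4751e+8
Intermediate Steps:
n = -10192/23215 (n = -20384/46430 = -20384*1/46430 = -10192/23215 ≈ -0.43903)
(33315 - 559)*(-22820 + n) = (33315 - 559)*(-22820 - 10192/23215) = 32756*(-529776492/23215) = -17353358771952/23215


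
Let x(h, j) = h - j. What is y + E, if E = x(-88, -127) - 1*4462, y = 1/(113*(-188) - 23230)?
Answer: -196708503/44474 ≈ -4423.0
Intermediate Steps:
y = -1/44474 (y = 1/(-21244 - 23230) = 1/(-44474) = -1/44474 ≈ -2.2485e-5)
E = -4423 (E = (-88 - 1*(-127)) - 1*4462 = (-88 + 127) - 4462 = 39 - 4462 = -4423)
y + E = -1/44474 - 4423 = -196708503/44474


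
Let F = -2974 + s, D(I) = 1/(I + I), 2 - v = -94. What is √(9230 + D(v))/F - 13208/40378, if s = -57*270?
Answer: -508/1553 - √5316483/440736 ≈ -0.33234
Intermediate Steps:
v = 96 (v = 2 - 1*(-94) = 2 + 94 = 96)
s = -15390
D(I) = 1/(2*I)
F = -18364 (F = -2974 - 15390 = -18364)
√(9230 + D(v))/F - 13208/40378 = √(9230 + (½)/96)/(-18364) - 13208/40378 = √(9230 + (½)*(1/96))*(-1/18364) - 13208*1/40378 = √(9230 + 1/192)*(-1/18364) - 508/1553 = √(1772161/192)*(-1/18364) - 508/1553 = (√5316483/24)*(-1/18364) - 508/1553 = -√5316483/440736 - 508/1553 = -508/1553 - √5316483/440736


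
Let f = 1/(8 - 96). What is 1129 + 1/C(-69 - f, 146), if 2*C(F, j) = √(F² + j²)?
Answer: 1129 + 176*√201928145/201928145 ≈ 1129.0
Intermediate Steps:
f = -1/88 (f = 1/(-88) = -1/88 ≈ -0.011364)
C(F, j) = √(F² + j²)/2
1129 + 1/C(-69 - f, 146) = 1129 + 1/(√((-69 - 1*(-1/88))² + 146²)/2) = 1129 + 1/(√((-69 + 1/88)² + 21316)/2) = 1129 + 1/(√((-6071/88)² + 21316)/2) = 1129 + 1/(√(36857041/7744 + 21316)/2) = 1129 + 1/(√(201928145/7744)/2) = 1129 + 1/((√201928145/88)/2) = 1129 + 1/(√201928145/176) = 1129 + 176*√201928145/201928145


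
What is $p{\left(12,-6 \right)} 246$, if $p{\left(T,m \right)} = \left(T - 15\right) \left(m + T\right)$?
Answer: $-4428$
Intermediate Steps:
$p{\left(T,m \right)} = \left(-15 + T\right) \left(T + m\right)$
$p{\left(12,-6 \right)} 246 = \left(12^{2} - 180 - -90 + 12 \left(-6\right)\right) 246 = \left(144 - 180 + 90 - 72\right) 246 = \left(-18\right) 246 = -4428$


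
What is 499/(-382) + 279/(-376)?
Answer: -147101/71816 ≈ -2.0483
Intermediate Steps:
499/(-382) + 279/(-376) = 499*(-1/382) + 279*(-1/376) = -499/382 - 279/376 = -147101/71816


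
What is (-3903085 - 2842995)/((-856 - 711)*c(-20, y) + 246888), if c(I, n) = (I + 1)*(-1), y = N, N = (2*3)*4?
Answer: -1349216/43423 ≈ -31.071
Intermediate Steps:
N = 24 (N = 6*4 = 24)
y = 24
c(I, n) = -1 - I (c(I, n) = (1 + I)*(-1) = -1 - I)
(-3903085 - 2842995)/((-856 - 711)*c(-20, y) + 246888) = (-3903085 - 2842995)/((-856 - 711)*(-1 - 1*(-20)) + 246888) = -6746080/(-1567*(-1 + 20) + 246888) = -6746080/(-1567*19 + 246888) = -6746080/(-29773 + 246888) = -6746080/217115 = -6746080*1/217115 = -1349216/43423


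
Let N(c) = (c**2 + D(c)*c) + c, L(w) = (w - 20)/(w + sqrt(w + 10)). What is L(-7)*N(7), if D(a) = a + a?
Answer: 14553/23 + 2079*sqrt(3)/23 ≈ 789.30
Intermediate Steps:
D(a) = 2*a
L(w) = (-20 + w)/(w + sqrt(10 + w))
N(c) = c + 3*c**2 (N(c) = (c**2 + (2*c)*c) + c = (c**2 + 2*c**2) + c = 3*c**2 + c = c + 3*c**2)
L(-7)*N(7) = ((-20 - 7)/(-7 + sqrt(10 - 7)))*(7*(1 + 3*7)) = (-27/(-7 + sqrt(3)))*(7*(1 + 21)) = (-27/(-7 + sqrt(3)))*(7*22) = -27/(-7 + sqrt(3))*154 = -4158/(-7 + sqrt(3))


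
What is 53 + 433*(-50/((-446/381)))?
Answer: 4136144/223 ≈ 18548.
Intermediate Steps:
53 + 433*(-50/((-446/381))) = 53 + 433*(-50/((-446*1/381))) = 53 + 433*(-50/(-446/381)) = 53 + 433*(-50*(-381/446)) = 53 + 433*(9525/223) = 53 + 4124325/223 = 4136144/223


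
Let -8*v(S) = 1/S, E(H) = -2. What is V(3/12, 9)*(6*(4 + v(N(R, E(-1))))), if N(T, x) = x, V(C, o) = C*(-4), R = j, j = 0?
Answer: -195/8 ≈ -24.375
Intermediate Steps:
R = 0
V(C, o) = -4*C
v(S) = -1/(8*S)
V(3/12, 9)*(6*(4 + v(N(R, E(-1))))) = (-12/12)*(6*(4 - 1/8/(-2))) = (-12/12)*(6*(4 - 1/8*(-1/2))) = (-4*1/4)*(6*(4 + 1/16)) = -6*65/16 = -1*195/8 = -195/8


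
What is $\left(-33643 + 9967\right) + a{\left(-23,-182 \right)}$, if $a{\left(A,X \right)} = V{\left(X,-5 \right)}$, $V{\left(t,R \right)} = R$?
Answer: $-23681$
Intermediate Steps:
$a{\left(A,X \right)} = -5$
$\left(-33643 + 9967\right) + a{\left(-23,-182 \right)} = \left(-33643 + 9967\right) - 5 = -23676 - 5 = -23681$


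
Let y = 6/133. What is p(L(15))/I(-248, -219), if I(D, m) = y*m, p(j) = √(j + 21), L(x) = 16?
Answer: -133*√37/1314 ≈ -0.61568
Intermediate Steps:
p(j) = √(21 + j)
y = 6/133 (y = 6*(1/133) = 6/133 ≈ 0.045113)
I(D, m) = 6*m/133
p(L(15))/I(-248, -219) = √(21 + 16)/(((6/133)*(-219))) = √37/(-1314/133) = √37*(-133/1314) = -133*√37/1314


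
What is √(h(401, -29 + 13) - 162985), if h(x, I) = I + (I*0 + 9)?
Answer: 4*I*√10187 ≈ 403.72*I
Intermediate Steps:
h(x, I) = 9 + I (h(x, I) = I + (0 + 9) = I + 9 = 9 + I)
√(h(401, -29 + 13) - 162985) = √((9 + (-29 + 13)) - 162985) = √((9 - 16) - 162985) = √(-7 - 162985) = √(-162992) = 4*I*√10187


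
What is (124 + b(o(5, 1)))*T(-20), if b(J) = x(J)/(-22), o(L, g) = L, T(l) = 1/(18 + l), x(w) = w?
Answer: -2723/44 ≈ -61.886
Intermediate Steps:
b(J) = -J/22 (b(J) = J/(-22) = J*(-1/22) = -J/22)
(124 + b(o(5, 1)))*T(-20) = (124 - 1/22*5)/(18 - 20) = (124 - 5/22)/(-2) = (2723/22)*(-1/2) = -2723/44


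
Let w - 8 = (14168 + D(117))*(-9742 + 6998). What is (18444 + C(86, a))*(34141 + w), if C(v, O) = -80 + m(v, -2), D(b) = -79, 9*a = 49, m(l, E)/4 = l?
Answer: -722616461436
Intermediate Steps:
m(l, E) = 4*l
a = 49/9 (a = (1/9)*49 = 49/9 ≈ 5.4444)
w = -38660208 (w = 8 + (14168 - 79)*(-9742 + 6998) = 8 + 14089*(-2744) = 8 - 38660216 = -38660208)
C(v, O) = -80 + 4*v
(18444 + C(86, a))*(34141 + w) = (18444 + (-80 + 4*86))*(34141 - 38660208) = (18444 + (-80 + 344))*(-38626067) = (18444 + 264)*(-38626067) = 18708*(-38626067) = -722616461436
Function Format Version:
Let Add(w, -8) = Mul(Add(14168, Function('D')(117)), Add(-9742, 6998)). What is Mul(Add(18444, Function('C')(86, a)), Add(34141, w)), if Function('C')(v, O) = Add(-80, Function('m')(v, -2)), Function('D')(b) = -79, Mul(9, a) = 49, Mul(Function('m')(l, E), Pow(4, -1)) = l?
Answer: -722616461436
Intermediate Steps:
Function('m')(l, E) = Mul(4, l)
a = Rational(49, 9) (a = Mul(Rational(1, 9), 49) = Rational(49, 9) ≈ 5.4444)
w = -38660208 (w = Add(8, Mul(Add(14168, -79), Add(-9742, 6998))) = Add(8, Mul(14089, -2744)) = Add(8, -38660216) = -38660208)
Function('C')(v, O) = Add(-80, Mul(4, v))
Mul(Add(18444, Function('C')(86, a)), Add(34141, w)) = Mul(Add(18444, Add(-80, Mul(4, 86))), Add(34141, -38660208)) = Mul(Add(18444, Add(-80, 344)), -38626067) = Mul(Add(18444, 264), -38626067) = Mul(18708, -38626067) = -722616461436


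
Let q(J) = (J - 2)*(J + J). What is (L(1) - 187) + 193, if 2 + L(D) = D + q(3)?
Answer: 11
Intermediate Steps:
q(J) = 2*J*(-2 + J) (q(J) = (-2 + J)*(2*J) = 2*J*(-2 + J))
L(D) = 4 + D (L(D) = -2 + (D + 2*3*(-2 + 3)) = -2 + (D + 2*3*1) = -2 + (D + 6) = -2 + (6 + D) = 4 + D)
(L(1) - 187) + 193 = ((4 + 1) - 187) + 193 = (5 - 187) + 193 = -182 + 193 = 11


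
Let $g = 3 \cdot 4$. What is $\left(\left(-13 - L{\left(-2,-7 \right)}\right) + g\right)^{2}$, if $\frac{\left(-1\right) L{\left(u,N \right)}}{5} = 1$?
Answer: $16$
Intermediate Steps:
$g = 12$
$L{\left(u,N \right)} = -5$ ($L{\left(u,N \right)} = \left(-5\right) 1 = -5$)
$\left(\left(-13 - L{\left(-2,-7 \right)}\right) + g\right)^{2} = \left(\left(-13 - -5\right) + 12\right)^{2} = \left(\left(-13 + 5\right) + 12\right)^{2} = \left(-8 + 12\right)^{2} = 4^{2} = 16$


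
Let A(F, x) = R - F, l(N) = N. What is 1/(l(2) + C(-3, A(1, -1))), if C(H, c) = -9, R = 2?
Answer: -⅐ ≈ -0.14286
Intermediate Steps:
A(F, x) = 2 - F
1/(l(2) + C(-3, A(1, -1))) = 1/(2 - 9) = 1/(-7) = -⅐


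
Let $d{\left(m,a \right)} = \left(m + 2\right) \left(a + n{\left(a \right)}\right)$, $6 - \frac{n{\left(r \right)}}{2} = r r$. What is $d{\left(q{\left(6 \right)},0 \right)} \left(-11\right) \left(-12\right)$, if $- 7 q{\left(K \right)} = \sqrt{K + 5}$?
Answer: $3168 - \frac{1584 \sqrt{11}}{7} \approx 2417.5$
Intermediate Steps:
$n{\left(r \right)} = 12 - 2 r^{2}$ ($n{\left(r \right)} = 12 - 2 r r = 12 - 2 r^{2}$)
$q{\left(K \right)} = - \frac{\sqrt{5 + K}}{7}$ ($q{\left(K \right)} = - \frac{\sqrt{K + 5}}{7} = - \frac{\sqrt{5 + K}}{7}$)
$d{\left(m,a \right)} = \left(2 + m\right) \left(12 + a - 2 a^{2}\right)$ ($d{\left(m,a \right)} = \left(m + 2\right) \left(a - \left(-12 + 2 a^{2}\right)\right) = \left(2 + m\right) \left(12 + a - 2 a^{2}\right)$)
$d{\left(q{\left(6 \right)},0 \right)} \left(-11\right) \left(-12\right) = \left(24 - 4 \cdot 0^{2} + 2 \cdot 0 + 0 \left(- \frac{\sqrt{5 + 6}}{7}\right) - 2 \left(- \frac{\sqrt{5 + 6}}{7}\right) \left(-6 + 0^{2}\right)\right) \left(-11\right) \left(-12\right) = \left(24 - 0 + 0 + 0 \left(- \frac{\sqrt{11}}{7}\right) - 2 \left(- \frac{\sqrt{11}}{7}\right) \left(-6 + 0\right)\right) \left(-11\right) \left(-12\right) = \left(24 + 0 + 0 + 0 - 2 \left(- \frac{\sqrt{11}}{7}\right) \left(-6\right)\right) \left(-11\right) \left(-12\right) = \left(24 + 0 + 0 + 0 - \frac{12 \sqrt{11}}{7}\right) \left(-11\right) \left(-12\right) = \left(24 - \frac{12 \sqrt{11}}{7}\right) \left(-11\right) \left(-12\right) = \left(-264 + \frac{132 \sqrt{11}}{7}\right) \left(-12\right) = 3168 - \frac{1584 \sqrt{11}}{7}$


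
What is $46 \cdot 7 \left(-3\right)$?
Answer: $-966$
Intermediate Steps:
$46 \cdot 7 \left(-3\right) = 322 \left(-3\right) = -966$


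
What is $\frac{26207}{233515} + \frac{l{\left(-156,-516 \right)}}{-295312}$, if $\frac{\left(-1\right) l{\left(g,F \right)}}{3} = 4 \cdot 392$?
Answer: $\frac{552356009}{4309986355} \approx 0.12816$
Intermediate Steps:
$l{\left(g,F \right)} = -4704$ ($l{\left(g,F \right)} = - 3 \cdot 4 \cdot 392 = \left(-3\right) 1568 = -4704$)
$\frac{26207}{233515} + \frac{l{\left(-156,-516 \right)}}{-295312} = \frac{26207}{233515} - \frac{4704}{-295312} = 26207 \cdot \frac{1}{233515} - - \frac{294}{18457} = \frac{26207}{233515} + \frac{294}{18457} = \frac{552356009}{4309986355}$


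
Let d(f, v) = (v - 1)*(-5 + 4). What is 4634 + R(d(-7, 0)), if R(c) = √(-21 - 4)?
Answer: 4634 + 5*I ≈ 4634.0 + 5.0*I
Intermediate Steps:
d(f, v) = 1 - v (d(f, v) = (-1 + v)*(-1) = 1 - v)
R(c) = 5*I (R(c) = √(-25) = 5*I)
4634 + R(d(-7, 0)) = 4634 + 5*I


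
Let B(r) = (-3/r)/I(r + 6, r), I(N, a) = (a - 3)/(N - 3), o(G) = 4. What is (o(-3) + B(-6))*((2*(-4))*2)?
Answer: -200/3 ≈ -66.667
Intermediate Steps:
I(N, a) = (-3 + a)/(-3 + N)
B(r) = -3*(3 + r)/(r*(-3 + r)) (B(r) = (-3/r)/(((-3 + r)/(-3 + (r + 6)))) = (-3/r)/(((-3 + r)/(-3 + (6 + r)))) = (-3/r)/(((-3 + r)/(3 + r))) = (-3/r)*((3 + r)/(-3 + r)) = -3*(3 + r)/(r*(-3 + r)))
(o(-3) + B(-6))*((2*(-4))*2) = (4 + 3*(-3 - 1*(-6))/(-6*(-3 - 6)))*((2*(-4))*2) = (4 + 3*(-⅙)*(-3 + 6)/(-9))*(-8*2) = (4 + 3*(-⅙)*(-⅑)*3)*(-16) = (4 + ⅙)*(-16) = (25/6)*(-16) = -200/3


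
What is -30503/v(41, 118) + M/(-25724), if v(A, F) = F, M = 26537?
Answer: -6676191/25724 ≈ -259.53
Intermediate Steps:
-30503/v(41, 118) + M/(-25724) = -30503/118 + 26537/(-25724) = -30503*1/118 + 26537*(-1/25724) = -517/2 - 26537/25724 = -6676191/25724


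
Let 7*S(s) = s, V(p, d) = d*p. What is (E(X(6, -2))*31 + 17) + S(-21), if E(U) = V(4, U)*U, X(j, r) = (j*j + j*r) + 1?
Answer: 77514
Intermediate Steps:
X(j, r) = 1 + j² + j*r (X(j, r) = (j² + j*r) + 1 = 1 + j² + j*r)
S(s) = s/7
E(U) = 4*U² (E(U) = (U*4)*U = (4*U)*U = 4*U²)
(E(X(6, -2))*31 + 17) + S(-21) = ((4*(1 + 6² + 6*(-2))²)*31 + 17) + (⅐)*(-21) = ((4*(1 + 36 - 12)²)*31 + 17) - 3 = ((4*25²)*31 + 17) - 3 = ((4*625)*31 + 17) - 3 = (2500*31 + 17) - 3 = (77500 + 17) - 3 = 77517 - 3 = 77514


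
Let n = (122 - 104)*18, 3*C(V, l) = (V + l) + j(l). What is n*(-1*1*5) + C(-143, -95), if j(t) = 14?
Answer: -5084/3 ≈ -1694.7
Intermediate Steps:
C(V, l) = 14/3 + V/3 + l/3 (C(V, l) = ((V + l) + 14)/3 = (14 + V + l)/3 = 14/3 + V/3 + l/3)
n = 324 (n = 18*18 = 324)
n*(-1*1*5) + C(-143, -95) = 324*(-1*1*5) + (14/3 + (⅓)*(-143) + (⅓)*(-95)) = 324*(-1*5) + (14/3 - 143/3 - 95/3) = 324*(-5) - 224/3 = -1620 - 224/3 = -5084/3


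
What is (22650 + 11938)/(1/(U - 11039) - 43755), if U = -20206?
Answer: -270175515/341781244 ≈ -0.79049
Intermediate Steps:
(22650 + 11938)/(1/(U - 11039) - 43755) = (22650 + 11938)/(1/(-20206 - 11039) - 43755) = 34588/(1/(-31245) - 43755) = 34588/(-1/31245 - 43755) = 34588/(-1367124976/31245) = 34588*(-31245/1367124976) = -270175515/341781244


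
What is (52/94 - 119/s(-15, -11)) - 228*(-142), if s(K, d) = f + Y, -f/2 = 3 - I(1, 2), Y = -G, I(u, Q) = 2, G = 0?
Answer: 3048989/94 ≈ 32436.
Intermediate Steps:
Y = 0 (Y = -1*0 = 0)
f = -2 (f = -2*(3 - 1*2) = -2*(3 - 2) = -2*1 = -2)
s(K, d) = -2 (s(K, d) = -2 + 0 = -2)
(52/94 - 119/s(-15, -11)) - 228*(-142) = (52/94 - 119/(-2)) - 228*(-142) = (52*(1/94) - 119*(-½)) + 32376 = (26/47 + 119/2) + 32376 = 5645/94 + 32376 = 3048989/94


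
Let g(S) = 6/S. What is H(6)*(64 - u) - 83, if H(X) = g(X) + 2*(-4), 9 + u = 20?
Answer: -454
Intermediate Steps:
u = 11 (u = -9 + 20 = 11)
H(X) = -8 + 6/X (H(X) = 6/X + 2*(-4) = 6/X - 8 = -8 + 6/X)
H(6)*(64 - u) - 83 = (-8 + 6/6)*(64 - 1*11) - 83 = (-8 + 6*(⅙))*(64 - 11) - 83 = (-8 + 1)*53 - 83 = -7*53 - 83 = -371 - 83 = -454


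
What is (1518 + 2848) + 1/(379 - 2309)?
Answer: 8426379/1930 ≈ 4366.0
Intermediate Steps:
(1518 + 2848) + 1/(379 - 2309) = 4366 + 1/(-1930) = 4366 - 1/1930 = 8426379/1930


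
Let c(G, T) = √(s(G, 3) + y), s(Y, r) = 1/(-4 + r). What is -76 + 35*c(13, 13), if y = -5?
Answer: -76 + 35*I*√6 ≈ -76.0 + 85.732*I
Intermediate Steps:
c(G, T) = I*√6 (c(G, T) = √(1/(-4 + 3) - 5) = √(1/(-1) - 5) = √(-1 - 5) = √(-6) = I*√6)
-76 + 35*c(13, 13) = -76 + 35*(I*√6) = -76 + 35*I*√6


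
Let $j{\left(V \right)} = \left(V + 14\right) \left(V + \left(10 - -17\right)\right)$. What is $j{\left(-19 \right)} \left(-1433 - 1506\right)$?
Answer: $117560$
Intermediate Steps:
$j{\left(V \right)} = \left(14 + V\right) \left(27 + V\right)$ ($j{\left(V \right)} = \left(14 + V\right) \left(V + \left(10 + 17\right)\right) = \left(14 + V\right) \left(V + 27\right) = \left(14 + V\right) \left(27 + V\right)$)
$j{\left(-19 \right)} \left(-1433 - 1506\right) = \left(378 + \left(-19\right)^{2} + 41 \left(-19\right)\right) \left(-1433 - 1506\right) = \left(378 + 361 - 779\right) \left(-2939\right) = \left(-40\right) \left(-2939\right) = 117560$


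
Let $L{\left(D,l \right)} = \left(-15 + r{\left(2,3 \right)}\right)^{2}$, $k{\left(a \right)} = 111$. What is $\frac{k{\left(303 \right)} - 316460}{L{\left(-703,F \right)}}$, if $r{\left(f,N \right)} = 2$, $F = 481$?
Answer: $- \frac{316349}{169} \approx -1871.9$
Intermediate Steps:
$L{\left(D,l \right)} = 169$ ($L{\left(D,l \right)} = \left(-15 + 2\right)^{2} = \left(-13\right)^{2} = 169$)
$\frac{k{\left(303 \right)} - 316460}{L{\left(-703,F \right)}} = \frac{111 - 316460}{169} = \left(111 - 316460\right) \frac{1}{169} = \left(-316349\right) \frac{1}{169} = - \frac{316349}{169}$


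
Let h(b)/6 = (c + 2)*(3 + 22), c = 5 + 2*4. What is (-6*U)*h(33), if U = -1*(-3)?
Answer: -40500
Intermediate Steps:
U = 3
c = 13 (c = 5 + 8 = 13)
h(b) = 2250 (h(b) = 6*((13 + 2)*(3 + 22)) = 6*(15*25) = 6*375 = 2250)
(-6*U)*h(33) = -6*3*2250 = -18*2250 = -40500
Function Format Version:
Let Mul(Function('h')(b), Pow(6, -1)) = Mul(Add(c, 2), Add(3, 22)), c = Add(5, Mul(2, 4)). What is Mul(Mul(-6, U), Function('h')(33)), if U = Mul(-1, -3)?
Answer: -40500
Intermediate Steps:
U = 3
c = 13 (c = Add(5, 8) = 13)
Function('h')(b) = 2250 (Function('h')(b) = Mul(6, Mul(Add(13, 2), Add(3, 22))) = Mul(6, Mul(15, 25)) = Mul(6, 375) = 2250)
Mul(Mul(-6, U), Function('h')(33)) = Mul(Mul(-6, 3), 2250) = Mul(-18, 2250) = -40500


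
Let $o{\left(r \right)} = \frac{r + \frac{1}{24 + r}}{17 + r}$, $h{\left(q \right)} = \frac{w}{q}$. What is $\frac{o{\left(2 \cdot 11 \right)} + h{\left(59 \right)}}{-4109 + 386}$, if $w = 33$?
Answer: $- \frac{118969}{394064658} \approx -0.0003019$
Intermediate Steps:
$h{\left(q \right)} = \frac{33}{q}$
$o{\left(r \right)} = \frac{r + \frac{1}{24 + r}}{17 + r}$
$\frac{o{\left(2 \cdot 11 \right)} + h{\left(59 \right)}}{-4109 + 386} = \frac{\frac{1 + \left(2 \cdot 11\right)^{2} + 24 \cdot 2 \cdot 11}{408 + \left(2 \cdot 11\right)^{2} + 41 \cdot 2 \cdot 11} + \frac{33}{59}}{-4109 + 386} = \frac{\frac{1 + 22^{2} + 24 \cdot 22}{408 + 22^{2} + 41 \cdot 22} + 33 \cdot \frac{1}{59}}{-3723} = \left(\frac{1 + 484 + 528}{408 + 484 + 902} + \frac{33}{59}\right) \left(- \frac{1}{3723}\right) = \left(\frac{1}{1794} \cdot 1013 + \frac{33}{59}\right) \left(- \frac{1}{3723}\right) = \left(\frac{1013}{1794} + \frac{33}{59}\right) \left(- \frac{1}{3723}\right) = \frac{118969}{105846} \left(- \frac{1}{3723}\right) = - \frac{118969}{394064658}$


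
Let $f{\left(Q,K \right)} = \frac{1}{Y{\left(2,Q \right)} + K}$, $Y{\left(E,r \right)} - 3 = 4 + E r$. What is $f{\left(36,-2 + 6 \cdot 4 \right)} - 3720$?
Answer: $- \frac{375719}{101} \approx -3720.0$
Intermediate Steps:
$Y{\left(E,r \right)} = 7 + E r$ ($Y{\left(E,r \right)} = 3 + \left(4 + E r\right) = 7 + E r$)
$f{\left(Q,K \right)} = \frac{1}{7 + K + 2 Q}$ ($f{\left(Q,K \right)} = \frac{1}{\left(7 + 2 Q\right) + K} = \frac{1}{7 + K + 2 Q}$)
$f{\left(36,-2 + 6 \cdot 4 \right)} - 3720 = \frac{1}{7 + \left(-2 + 6 \cdot 4\right) + 2 \cdot 36} - 3720 = \frac{1}{7 + \left(-2 + 24\right) + 72} - 3720 = \frac{1}{7 + 22 + 72} - 3720 = \frac{1}{101} - 3720 = - \frac{375719}{101}$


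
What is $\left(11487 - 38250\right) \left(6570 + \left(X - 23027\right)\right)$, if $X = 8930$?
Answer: $201445101$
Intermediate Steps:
$\left(11487 - 38250\right) \left(6570 + \left(X - 23027\right)\right) = \left(11487 - 38250\right) \left(6570 + \left(8930 - 23027\right)\right) = - 26763 \left(6570 + \left(8930 - 23027\right)\right) = - 26763 \left(6570 - 14097\right) = \left(-26763\right) \left(-7527\right) = 201445101$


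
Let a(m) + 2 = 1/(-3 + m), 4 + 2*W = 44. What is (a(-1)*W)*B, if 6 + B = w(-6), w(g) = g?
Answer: 540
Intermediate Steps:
W = 20 (W = -2 + (1/2)*44 = -2 + 22 = 20)
B = -12 (B = -6 - 6 = -12)
a(m) = -2 + 1/(-3 + m)
(a(-1)*W)*B = (((7 - 2*(-1))/(-3 - 1))*20)*(-12) = (((7 + 2)/(-4))*20)*(-12) = (-1/4*9*20)*(-12) = -9/4*20*(-12) = -45*(-12) = 540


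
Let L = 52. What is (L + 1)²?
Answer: 2809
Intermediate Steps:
(L + 1)² = (52 + 1)² = 53² = 2809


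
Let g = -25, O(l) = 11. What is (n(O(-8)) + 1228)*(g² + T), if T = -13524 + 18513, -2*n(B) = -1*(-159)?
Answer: 6447679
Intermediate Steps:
n(B) = -159/2 (n(B) = -(-1)*(-159)/2 = -½*159 = -159/2)
T = 4989
(n(O(-8)) + 1228)*(g² + T) = (-159/2 + 1228)*((-25)² + 4989) = 2297*(625 + 4989)/2 = (2297/2)*5614 = 6447679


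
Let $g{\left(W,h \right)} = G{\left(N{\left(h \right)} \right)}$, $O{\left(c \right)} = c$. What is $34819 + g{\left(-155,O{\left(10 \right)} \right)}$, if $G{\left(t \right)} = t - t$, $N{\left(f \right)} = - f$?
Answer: $34819$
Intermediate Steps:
$G{\left(t \right)} = 0$
$g{\left(W,h \right)} = 0$
$34819 + g{\left(-155,O{\left(10 \right)} \right)} = 34819 + 0 = 34819$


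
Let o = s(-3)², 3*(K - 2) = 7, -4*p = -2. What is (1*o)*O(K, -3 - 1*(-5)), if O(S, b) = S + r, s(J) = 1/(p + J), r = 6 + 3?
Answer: 32/15 ≈ 2.1333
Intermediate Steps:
p = ½ (p = -¼*(-2) = ½ ≈ 0.50000)
r = 9
K = 13/3 (K = 2 + (⅓)*7 = 2 + 7/3 = 13/3 ≈ 4.3333)
s(J) = 1/(½ + J)
O(S, b) = 9 + S (O(S, b) = S + 9 = 9 + S)
o = 4/25 (o = (2/(1 + 2*(-3)))² = (2/(1 - 6))² = (2/(-5))² = (2*(-⅕))² = (-⅖)² = 4/25 ≈ 0.16000)
(1*o)*O(K, -3 - 1*(-5)) = (1*(4/25))*(9 + 13/3) = (4/25)*(40/3) = 32/15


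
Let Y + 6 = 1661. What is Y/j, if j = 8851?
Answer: 1655/8851 ≈ 0.18698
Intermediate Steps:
Y = 1655 (Y = -6 + 1661 = 1655)
Y/j = 1655/8851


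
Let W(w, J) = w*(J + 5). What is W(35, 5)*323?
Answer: 113050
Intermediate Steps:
W(w, J) = w*(5 + J)
W(35, 5)*323 = (35*(5 + 5))*323 = (35*10)*323 = 350*323 = 113050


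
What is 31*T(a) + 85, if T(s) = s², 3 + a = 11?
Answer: 2069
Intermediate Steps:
a = 8 (a = -3 + 11 = 8)
31*T(a) + 85 = 31*8² + 85 = 31*64 + 85 = 1984 + 85 = 2069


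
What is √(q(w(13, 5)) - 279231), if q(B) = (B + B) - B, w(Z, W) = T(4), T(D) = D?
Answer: I*√279227 ≈ 528.42*I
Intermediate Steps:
w(Z, W) = 4
q(B) = B (q(B) = 2*B - B = B)
√(q(w(13, 5)) - 279231) = √(4 - 279231) = √(-279227) = I*√279227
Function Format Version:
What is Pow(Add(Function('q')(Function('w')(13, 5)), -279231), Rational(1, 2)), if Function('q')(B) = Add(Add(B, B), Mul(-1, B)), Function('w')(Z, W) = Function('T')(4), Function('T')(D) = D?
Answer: Mul(I, Pow(279227, Rational(1, 2))) ≈ Mul(528.42, I)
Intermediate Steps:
Function('w')(Z, W) = 4
Function('q')(B) = B (Function('q')(B) = Add(Mul(2, B), Mul(-1, B)) = B)
Pow(Add(Function('q')(Function('w')(13, 5)), -279231), Rational(1, 2)) = Pow(Add(4, -279231), Rational(1, 2)) = Pow(-279227, Rational(1, 2)) = Mul(I, Pow(279227, Rational(1, 2)))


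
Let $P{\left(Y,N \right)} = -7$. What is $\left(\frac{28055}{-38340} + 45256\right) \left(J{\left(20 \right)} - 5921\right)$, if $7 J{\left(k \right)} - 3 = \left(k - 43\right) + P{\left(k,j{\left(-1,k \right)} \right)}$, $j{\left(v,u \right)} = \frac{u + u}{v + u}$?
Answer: $- \frac{7196099761589}{26838} \approx -2.6813 \cdot 10^{8}$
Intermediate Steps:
$j{\left(v,u \right)} = \frac{2 u}{u + v}$
$J{\left(k \right)} = - \frac{47}{7} + \frac{k}{7}$ ($J{\left(k \right)} = \frac{3}{7} + \frac{\left(k - 43\right) - 7}{7} = \frac{3}{7} + \frac{\left(-43 + k\right) - 7}{7} = \frac{3}{7} + \frac{-50 + k}{7} = \frac{3}{7} + \left(- \frac{50}{7} + \frac{k}{7}\right) = - \frac{47}{7} + \frac{k}{7}$)
$\left(\frac{28055}{-38340} + 45256\right) \left(J{\left(20 \right)} - 5921\right) = \left(\frac{28055}{-38340} + 45256\right) \left(\left(- \frac{47}{7} + \frac{1}{7} \cdot 20\right) - 5921\right) = \left(28055 \left(- \frac{1}{38340}\right) + 45256\right) \left(\left(- \frac{47}{7} + \frac{20}{7}\right) - 5921\right) = \left(- \frac{5611}{7668} + 45256\right) \left(- \frac{27}{7} - 5921\right) = \frac{347017397}{7668} \left(- \frac{41474}{7}\right) = - \frac{7196099761589}{26838}$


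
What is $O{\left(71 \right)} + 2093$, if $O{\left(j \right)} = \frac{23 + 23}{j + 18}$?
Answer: $\frac{186323}{89} \approx 2093.5$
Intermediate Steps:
$O{\left(j \right)} = \frac{46}{18 + j}$
$O{\left(71 \right)} + 2093 = \frac{46}{18 + 71} + 2093 = \frac{46}{89} + 2093 = \frac{186323}{89}$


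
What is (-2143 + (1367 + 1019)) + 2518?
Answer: 2761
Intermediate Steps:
(-2143 + (1367 + 1019)) + 2518 = (-2143 + 2386) + 2518 = 243 + 2518 = 2761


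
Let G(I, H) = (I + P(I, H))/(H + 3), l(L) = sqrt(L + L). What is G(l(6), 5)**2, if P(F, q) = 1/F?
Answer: 169/768 ≈ 0.22005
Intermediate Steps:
l(L) = sqrt(2)*sqrt(L) (l(L) = sqrt(2*L) = sqrt(2)*sqrt(L))
P(F, q) = 1/F
G(I, H) = (I + 1/I)/(3 + H) (G(I, H) = (I + 1/I)/(H + 3) = (I + 1/I)/(3 + H))
G(l(6), 5)**2 = ((1 + (sqrt(2)*sqrt(6))**2)/(((sqrt(2)*sqrt(6)))*(3 + 5)))**2 = ((1 + (2*sqrt(3))**2)/((2*sqrt(3))*8))**2 = ((sqrt(3)/6)*(1/8)*(1 + 12))**2 = ((sqrt(3)/6)*(1/8)*13)**2 = (13*sqrt(3)/48)**2 = 169/768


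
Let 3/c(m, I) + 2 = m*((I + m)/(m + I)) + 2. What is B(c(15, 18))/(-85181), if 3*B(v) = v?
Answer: -1/1277715 ≈ -7.8265e-7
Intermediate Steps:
c(m, I) = 3/m (c(m, I) = 3/(-2 + (m*((I + m)/(m + I)) + 2)) = 3/(-2 + (m*((I + m)/(I + m)) + 2)) = 3/(-2 + (m*1 + 2)) = 3/(-2 + (m + 2)) = 3/(-2 + (2 + m)) = 3/m)
B(v) = v/3
B(c(15, 18))/(-85181) = ((3/15)/3)/(-85181) = ((3*(1/15))/3)*(-1/85181) = ((⅓)*(⅕))*(-1/85181) = (1/15)*(-1/85181) = -1/1277715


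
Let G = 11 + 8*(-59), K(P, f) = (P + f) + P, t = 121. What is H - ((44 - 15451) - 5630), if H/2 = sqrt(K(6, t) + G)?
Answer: 21037 + 4*I*sqrt(82) ≈ 21037.0 + 36.222*I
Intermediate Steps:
K(P, f) = f + 2*P
G = -461 (G = 11 - 472 = -461)
H = 4*I*sqrt(82) (H = 2*sqrt((121 + 2*6) - 461) = 2*sqrt((121 + 12) - 461) = 2*sqrt(133 - 461) = 2*sqrt(-328) = 2*(2*I*sqrt(82)) = 4*I*sqrt(82) ≈ 36.222*I)
H - ((44 - 15451) - 5630) = 4*I*sqrt(82) - ((44 - 15451) - 5630) = 4*I*sqrt(82) - (-15407 - 5630) = 4*I*sqrt(82) - 1*(-21037) = 4*I*sqrt(82) + 21037 = 21037 + 4*I*sqrt(82)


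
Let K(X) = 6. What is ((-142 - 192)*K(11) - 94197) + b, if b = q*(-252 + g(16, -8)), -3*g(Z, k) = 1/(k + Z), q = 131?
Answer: -3101243/24 ≈ -1.2922e+5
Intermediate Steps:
g(Z, k) = -1/(3*(Z + k)) (g(Z, k) = -1/(3*(k + Z)) = -1/(3*(Z + k)))
b = -792419/24 (b = 131*(-252 - 1/(3*16 + 3*(-8))) = 131*(-252 - 1/(48 - 24)) = 131*(-252 - 1/24) = 131*(-6049/24) = -792419/24 ≈ -33017.)
((-142 - 192)*K(11) - 94197) + b = ((-142 - 192)*6 - 94197) - 792419/24 = (-334*6 - 94197) - 792419/24 = (-2004 - 94197) - 792419/24 = -96201 - 792419/24 = -3101243/24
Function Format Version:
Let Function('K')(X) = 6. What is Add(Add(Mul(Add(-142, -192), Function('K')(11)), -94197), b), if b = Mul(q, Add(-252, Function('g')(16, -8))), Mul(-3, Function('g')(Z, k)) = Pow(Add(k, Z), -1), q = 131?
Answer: Rational(-3101243, 24) ≈ -1.2922e+5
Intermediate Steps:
Function('g')(Z, k) = Mul(Rational(-1, 3), Pow(Add(Z, k), -1)) (Function('g')(Z, k) = Mul(Rational(-1, 3), Pow(Add(k, Z), -1)) = Mul(Rational(-1, 3), Pow(Add(Z, k), -1)))
b = Rational(-792419, 24) (b = Mul(131, Add(-252, Mul(-1, Pow(Add(Mul(3, 16), Mul(3, -8)), -1)))) = Mul(131, Add(-252, Mul(-1, Pow(Add(48, -24), -1)))) = Mul(131, Add(-252, Mul(-1, Pow(24, -1)))) = Mul(131, Add(-252, Mul(-1, Rational(1, 24)))) = Mul(131, Add(-252, Rational(-1, 24))) = Mul(131, Rational(-6049, 24)) = Rational(-792419, 24) ≈ -33017.)
Add(Add(Mul(Add(-142, -192), Function('K')(11)), -94197), b) = Add(Add(Mul(Add(-142, -192), 6), -94197), Rational(-792419, 24)) = Add(Add(Mul(-334, 6), -94197), Rational(-792419, 24)) = Add(Add(-2004, -94197), Rational(-792419, 24)) = Add(-96201, Rational(-792419, 24)) = Rational(-3101243, 24)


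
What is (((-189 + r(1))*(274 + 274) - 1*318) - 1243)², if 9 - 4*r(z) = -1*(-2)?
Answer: 10852222276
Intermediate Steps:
r(z) = 7/4 (r(z) = 9/4 - (-1)*(-2)/4 = 9/4 - ¼*2 = 9/4 - ½ = 7/4)
(((-189 + r(1))*(274 + 274) - 1*318) - 1243)² = (((-189 + 7/4)*(274 + 274) - 1*318) - 1243)² = ((-749/4*548 - 318) - 1243)² = ((-102613 - 318) - 1243)² = (-102931 - 1243)² = (-104174)² = 10852222276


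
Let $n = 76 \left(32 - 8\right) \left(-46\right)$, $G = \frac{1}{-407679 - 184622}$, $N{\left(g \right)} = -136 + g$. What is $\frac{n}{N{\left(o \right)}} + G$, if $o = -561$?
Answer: $\frac{49696422407}{412833797} \approx 120.38$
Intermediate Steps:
$G = - \frac{1}{592301}$ ($G = \frac{1}{-592301} = - \frac{1}{592301} \approx -1.6883 \cdot 10^{-6}$)
$n = -83904$ ($n = 76 \cdot 24 \left(-46\right) = 1824 \left(-46\right) = -83904$)
$\frac{n}{N{\left(o \right)}} + G = - \frac{83904}{-136 - 561} - \frac{1}{592301} = - \frac{83904}{-697} - \frac{1}{592301} = \left(-83904\right) \left(- \frac{1}{697}\right) - \frac{1}{592301} = \frac{83904}{697} - \frac{1}{592301} = \frac{49696422407}{412833797}$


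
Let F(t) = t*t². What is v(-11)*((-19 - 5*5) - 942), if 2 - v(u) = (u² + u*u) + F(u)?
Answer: -1075726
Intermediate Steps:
F(t) = t³
v(u) = 2 - u³ - 2*u² (v(u) = 2 - ((u² + u*u) + u³) = 2 - ((u² + u²) + u³) = 2 - (2*u² + u³) = 2 - (u³ + 2*u²) = 2 + (-u³ - 2*u²) = 2 - u³ - 2*u²)
v(-11)*((-19 - 5*5) - 942) = (2 - 1*(-11)³ - 2*(-11)²)*((-19 - 5*5) - 942) = (2 - 1*(-1331) - 2*121)*((-19 - 25) - 942) = (2 + 1331 - 242)*(-44 - 942) = 1091*(-986) = -1075726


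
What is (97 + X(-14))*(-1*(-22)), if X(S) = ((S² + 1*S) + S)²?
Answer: 623062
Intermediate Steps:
X(S) = (S² + 2*S)² (X(S) = ((S² + S) + S)² = ((S + S²) + S)² = (S² + 2*S)²)
(97 + X(-14))*(-1*(-22)) = (97 + (-14)²*(2 - 14)²)*(-1*(-22)) = (97 + 196*(-12)²)*22 = (97 + 196*144)*22 = (97 + 28224)*22 = 28321*22 = 623062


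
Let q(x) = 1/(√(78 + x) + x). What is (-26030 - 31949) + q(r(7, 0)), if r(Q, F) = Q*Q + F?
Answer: -131844197/2274 - √127/2274 ≈ -57979.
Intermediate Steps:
r(Q, F) = F + Q² (r(Q, F) = Q² + F = F + Q²)
q(x) = 1/(x + √(78 + x))
(-26030 - 31949) + q(r(7, 0)) = (-26030 - 31949) + 1/((0 + 7²) + √(78 + (0 + 7²))) = -57979 + 1/((0 + 49) + √(78 + (0 + 49))) = -57979 + 1/(49 + √(78 + 49)) = -57979 + 1/(49 + √127)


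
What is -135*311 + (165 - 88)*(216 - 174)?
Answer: -38751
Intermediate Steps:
-135*311 + (165 - 88)*(216 - 174) = -41985 + 77*42 = -41985 + 3234 = -38751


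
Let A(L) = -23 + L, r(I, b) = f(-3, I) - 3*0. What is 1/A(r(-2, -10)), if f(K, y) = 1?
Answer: -1/22 ≈ -0.045455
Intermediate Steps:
r(I, b) = 1 (r(I, b) = 1 - 3*0 = 1 + 0 = 1)
1/A(r(-2, -10)) = 1/(-23 + 1) = 1/(-22) = -1/22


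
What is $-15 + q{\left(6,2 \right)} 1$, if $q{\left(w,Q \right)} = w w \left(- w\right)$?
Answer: $-231$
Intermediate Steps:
$q{\left(w,Q \right)} = - w^{3}$ ($q{\left(w,Q \right)} = w^{2} \left(- w\right) = - w^{3}$)
$-15 + q{\left(6,2 \right)} 1 = -15 + - 6^{3} \cdot 1 = -15 + \left(-1\right) 216 \cdot 1 = -15 - 216 = -231$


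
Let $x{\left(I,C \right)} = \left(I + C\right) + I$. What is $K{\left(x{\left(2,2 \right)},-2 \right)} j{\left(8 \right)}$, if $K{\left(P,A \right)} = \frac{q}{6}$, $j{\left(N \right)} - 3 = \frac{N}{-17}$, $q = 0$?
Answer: $0$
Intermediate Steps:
$j{\left(N \right)} = 3 - \frac{N}{17}$ ($j{\left(N \right)} = 3 + \frac{N}{-17} = 3 + N \left(- \frac{1}{17}\right) = 3 - \frac{N}{17}$)
$x{\left(I,C \right)} = C + 2 I$ ($x{\left(I,C \right)} = \left(C + I\right) + I = C + 2 I$)
$K{\left(P,A \right)} = 0$ ($K{\left(P,A \right)} = \frac{0}{6} = 0 \cdot \frac{1}{6} = 0$)
$K{\left(x{\left(2,2 \right)},-2 \right)} j{\left(8 \right)} = 0 \left(3 - \frac{8}{17}\right) = 0 \cdot \frac{43}{17} = 0$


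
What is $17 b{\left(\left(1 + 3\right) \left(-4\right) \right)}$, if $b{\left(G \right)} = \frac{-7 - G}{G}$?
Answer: $- \frac{153}{16} \approx -9.5625$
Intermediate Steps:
$b{\left(G \right)} = \frac{-7 - G}{G}$
$17 b{\left(\left(1 + 3\right) \left(-4\right) \right)} = 17 \frac{-7 - \left(1 + 3\right) \left(-4\right)}{\left(1 + 3\right) \left(-4\right)} = 17 \frac{-7 - 4 \left(-4\right)}{4 \left(-4\right)} = 17 \frac{-7 - -16}{-16} = 17 \left(- \frac{-7 + 16}{16}\right) = 17 \left(\left(- \frac{1}{16}\right) 9\right) = 17 \left(- \frac{9}{16}\right) = - \frac{153}{16}$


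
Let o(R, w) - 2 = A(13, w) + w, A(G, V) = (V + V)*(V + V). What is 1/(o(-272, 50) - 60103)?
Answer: -1/50051 ≈ -1.9980e-5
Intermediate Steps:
A(G, V) = 4*V**2 (A(G, V) = (2*V)*(2*V) = 4*V**2)
o(R, w) = 2 + w + 4*w**2 (o(R, w) = 2 + (4*w**2 + w) = 2 + (w + 4*w**2) = 2 + w + 4*w**2)
1/(o(-272, 50) - 60103) = 1/((2 + 50 + 4*50**2) - 60103) = 1/((2 + 50 + 4*2500) - 60103) = 1/((2 + 50 + 10000) - 60103) = 1/(10052 - 60103) = 1/(-50051) = -1/50051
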